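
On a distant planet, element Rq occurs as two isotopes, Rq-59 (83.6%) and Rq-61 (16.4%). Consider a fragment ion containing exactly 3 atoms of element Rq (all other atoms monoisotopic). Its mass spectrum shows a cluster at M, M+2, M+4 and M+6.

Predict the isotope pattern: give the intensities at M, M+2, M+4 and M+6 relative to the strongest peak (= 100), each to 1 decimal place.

100.0 : 58.9 : 11.5 : 0.8

The 3 Rq atoms are independent, so intensities follow the terms of (0.836 + 0.164)^3.
P(M) = 0.836^3 = 0.584277
P(M+2) = 3 × 0.836^2 × 0.164^1 = 0.343857
P(M+4) = 3 × 0.836^1 × 0.164^2 = 0.067455
P(M+6) = 0.164^3 = 0.004411
The M peak is largest (0.584277); scaling to 100 gives 100.0 : 58.9 : 11.5 : 0.8.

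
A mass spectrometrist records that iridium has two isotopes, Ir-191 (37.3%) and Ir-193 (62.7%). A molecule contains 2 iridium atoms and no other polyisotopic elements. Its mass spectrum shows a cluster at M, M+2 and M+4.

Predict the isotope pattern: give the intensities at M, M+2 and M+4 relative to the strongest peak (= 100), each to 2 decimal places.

29.74 : 100.00 : 84.05

Expanding (0.373 + 0.627)^2:
P(M) = 0.373^2 = 0.139129
P(M+2) = 2 × 0.373^1 × 0.627^1 = 0.467742
P(M+4) = 0.627^2 = 0.393129
The M+2 peak is largest (0.467742); scaling to 100 gives 29.74 : 100.00 : 84.05.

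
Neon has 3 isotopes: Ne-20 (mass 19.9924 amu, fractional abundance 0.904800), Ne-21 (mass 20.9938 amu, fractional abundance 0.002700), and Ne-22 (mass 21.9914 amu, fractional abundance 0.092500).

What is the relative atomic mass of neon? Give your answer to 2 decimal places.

20.18 amu

Average mass = Σ (abundance × isotope mass) = 0.904800 × 19.9924 + 0.002700 × 20.9938 + 0.092500 × 21.9914
= 18.08912 + 0.05668 + 2.03420 = 20.18000 amu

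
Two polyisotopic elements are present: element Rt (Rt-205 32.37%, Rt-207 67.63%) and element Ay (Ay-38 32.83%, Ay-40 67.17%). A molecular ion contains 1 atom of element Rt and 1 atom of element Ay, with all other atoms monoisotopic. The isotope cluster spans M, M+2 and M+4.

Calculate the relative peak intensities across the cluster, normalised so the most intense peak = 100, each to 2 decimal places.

Element Rt pattern (n=1): 0.3237 : 0.6763
Element Ay pattern (n=1): 0.3283 : 0.6717
Convolve the two distributions (both contribute in 2-u steps):
  M: 0.3237×0.3283 = 0.106271
  M+2: 0.3237×0.6717 + 0.6763×0.3283 = 0.439459
  M+4: 0.6763×0.6717 = 0.454271
Scale to base peak (0.454271) = 100: 23.39 : 96.74 : 100.00

23.39 : 96.74 : 100.00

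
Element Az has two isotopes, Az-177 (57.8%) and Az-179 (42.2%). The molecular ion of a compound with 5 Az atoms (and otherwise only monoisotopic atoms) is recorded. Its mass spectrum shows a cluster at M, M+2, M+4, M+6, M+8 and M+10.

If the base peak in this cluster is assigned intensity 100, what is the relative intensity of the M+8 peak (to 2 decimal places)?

26.65

Binomial terms of (0.578 + 0.422)^5: M 0.0645, M+2 0.2355, M+4 0.3439, M+6 0.2511, M+8 0.0917, M+10 0.0134 → M+4 is the base peak.
P(M+4) = C(5,2) × 0.578^3 × 0.422^2 = 10 × 0.19310055 × 0.178084 = 0.343881 (base)
P(M+8) = C(5,4) × 0.578^1 × 0.422^4 = 5 × 0.5780 × 0.03171391 = 0.091653
Relative intensity = 0.091653 / 0.343881 × 100 = 26.65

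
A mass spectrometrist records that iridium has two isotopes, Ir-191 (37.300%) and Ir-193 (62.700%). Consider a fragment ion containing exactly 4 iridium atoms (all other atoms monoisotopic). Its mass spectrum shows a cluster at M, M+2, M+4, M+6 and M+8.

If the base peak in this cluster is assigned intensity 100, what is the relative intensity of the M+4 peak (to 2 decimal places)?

Term probabilities: M 0.0194, M+2 0.1302, M+4 0.3282, M+6 0.3678, M+8 0.1546. Base peak = M+6.
P(M+6) = C(4,3) × 0.37300^1 × 0.62700^3 = 4 × 0.3730 × 0.24649188 = 0.367766 (base)
P(M+4) = C(4,2) × 0.37300^2 × 0.62700^2 = 6 × 0.139129 × 0.393129 = 0.328174
Relative intensity = 0.328174 / 0.367766 × 100 = 89.23

89.23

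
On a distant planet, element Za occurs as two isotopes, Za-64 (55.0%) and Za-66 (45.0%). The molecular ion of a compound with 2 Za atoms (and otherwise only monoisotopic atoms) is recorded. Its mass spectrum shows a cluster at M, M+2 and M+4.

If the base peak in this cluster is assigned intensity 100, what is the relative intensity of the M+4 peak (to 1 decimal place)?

Binomial terms of (0.550 + 0.450)^2: M 0.3025, M+2 0.4950, M+4 0.2025 → M+2 is the base peak.
P(M+2) = C(2,1) × 0.550^1 × 0.450^1 = 2 × 0.5500 × 0.4500 = 0.495000 (base)
P(M+4) = C(2,2) × 0.550^0 × 0.450^2 = 1 × 1.0000 × 0.2025 = 0.202500
Relative intensity = 0.202500 / 0.495000 × 100 = 40.9

40.9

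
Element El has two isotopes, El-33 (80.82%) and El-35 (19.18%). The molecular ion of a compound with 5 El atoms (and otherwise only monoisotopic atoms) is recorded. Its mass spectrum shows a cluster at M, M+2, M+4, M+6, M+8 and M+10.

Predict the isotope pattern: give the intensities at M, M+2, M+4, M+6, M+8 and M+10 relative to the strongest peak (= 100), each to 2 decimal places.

84.28 : 100.00 : 47.46 : 11.26 : 1.34 : 0.06

The 5 El atoms are independent, so intensities follow the terms of (0.8082 + 0.1918)^5.
P(M) = 0.8082^5 = 0.344821
P(M+2) = 5 × 0.8082^4 × 0.1918^1 = 0.409161
P(M+4) = 10 × 0.8082^3 × 0.1918^2 = 0.194202
P(M+6) = 10 × 0.8082^2 × 0.1918^3 = 0.046088
P(M+8) = 5 × 0.8082^1 × 0.1918^4 = 0.005469
P(M+10) = 0.1918^5 = 0.000260
The M+2 peak is largest (0.409161); scaling to 100 gives 84.28 : 100.00 : 47.46 : 11.26 : 1.34 : 0.06.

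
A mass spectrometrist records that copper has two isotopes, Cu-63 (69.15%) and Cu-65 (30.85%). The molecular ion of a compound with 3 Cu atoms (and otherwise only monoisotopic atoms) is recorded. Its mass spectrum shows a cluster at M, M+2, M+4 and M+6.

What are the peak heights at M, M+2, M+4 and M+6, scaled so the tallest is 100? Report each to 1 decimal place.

74.7 : 100.0 : 44.6 : 6.6

Each Cu atom is independently Cu-63 (p = 0.6915) or Cu-65 (q = 0.3085); the cluster is the binomial expansion (p + q)^3.
P(M) = 0.6915^3 = 0.330656
P(M+2) = 3 × 0.6915^2 × 0.3085^1 = 0.442548
P(M+4) = 3 × 0.6915^1 × 0.3085^2 = 0.197435
P(M+6) = 0.3085^3 = 0.029361
The M+2 peak is largest (0.442548); scaling to 100 gives 74.7 : 100.0 : 44.6 : 6.6.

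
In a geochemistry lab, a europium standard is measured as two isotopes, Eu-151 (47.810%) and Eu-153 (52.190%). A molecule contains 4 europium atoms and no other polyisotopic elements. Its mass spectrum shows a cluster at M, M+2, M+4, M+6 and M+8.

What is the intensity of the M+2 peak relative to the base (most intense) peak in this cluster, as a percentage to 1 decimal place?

61.1%

Binomial terms of (0.47810 + 0.52190)^4: M 0.0522, M+2 0.2281, M+4 0.3736, M+6 0.2719, M+8 0.0742 → M+4 is the base peak.
P(M+4) = C(4,2) × 0.47810^2 × 0.52190^2 = 6 × 0.22857961 × 0.27237961 = 0.373563 (base)
P(M+2) = C(4,1) × 0.47810^3 × 0.52190^1 = 4 × 0.10928391 × 0.5219 = 0.228141
Relative intensity = 0.228141 / 0.373563 × 100 = 61.1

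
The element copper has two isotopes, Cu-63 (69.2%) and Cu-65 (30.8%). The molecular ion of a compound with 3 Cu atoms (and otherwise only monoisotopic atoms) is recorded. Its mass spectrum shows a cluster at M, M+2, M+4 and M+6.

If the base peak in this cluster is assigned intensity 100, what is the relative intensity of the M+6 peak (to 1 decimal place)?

Binomial terms of (0.692 + 0.308)^3: M 0.3314, M+2 0.4425, M+4 0.1969, M+6 0.0292 → M+2 is the base peak.
P(M+2) = C(3,1) × 0.692^2 × 0.308^1 = 3 × 0.478864 × 0.3080 = 0.442470 (base)
P(M+6) = C(3,3) × 0.692^0 × 0.308^3 = 1 × 1.0000 × 0.02921811 = 0.029218
Relative intensity = 0.029218 / 0.442470 × 100 = 6.6

6.6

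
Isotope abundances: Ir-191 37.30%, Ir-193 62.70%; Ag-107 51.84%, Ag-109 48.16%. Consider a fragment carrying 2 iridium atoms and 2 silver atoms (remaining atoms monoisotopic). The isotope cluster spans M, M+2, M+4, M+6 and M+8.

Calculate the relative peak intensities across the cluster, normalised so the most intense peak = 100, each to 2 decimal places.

10.07 : 52.54 : 100.00 : 82.05 : 24.55

Iridium pattern (n=2): 0.139129 : 0.467742 : 0.393129
Silver pattern (n=2): 0.26873856 : 0.49932288 : 0.23193856
Convolve the two distributions (both contribute in 2-u steps):
  M: 0.139129×0.26873856 = 0.037389
  M+2: 0.139129×0.49932288 + 0.467742×0.26873856 = 0.195171
  M+4: 0.139129×0.23193856 + 0.467742×0.49932288 + 0.393129×0.26873856 = 0.371473
  M+6: 0.467742×0.23193856 + 0.393129×0.49932288 = 0.304786
  M+8: 0.393129×0.23193856 = 0.091182
Scale to base peak (0.371473) = 100: 10.07 : 52.54 : 100.00 : 82.05 : 24.55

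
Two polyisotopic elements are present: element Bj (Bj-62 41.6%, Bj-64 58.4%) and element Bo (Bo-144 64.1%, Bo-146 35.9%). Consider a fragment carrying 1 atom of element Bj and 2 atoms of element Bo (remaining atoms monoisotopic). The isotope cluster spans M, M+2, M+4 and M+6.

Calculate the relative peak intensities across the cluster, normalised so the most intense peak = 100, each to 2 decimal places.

39.62 : 100.00 : 74.73 : 17.45

Element Bj pattern (n=1): 0.4160 : 0.5840
Element Bo pattern (n=2): 0.410881 : 0.460238 : 0.128881
Convolve the two distributions (both contribute in 2-u steps):
  M: 0.4160×0.410881 = 0.170926
  M+2: 0.4160×0.460238 + 0.5840×0.410881 = 0.431414
  M+4: 0.4160×0.128881 + 0.5840×0.460238 = 0.322393
  M+6: 0.5840×0.128881 = 0.075267
Scale to base peak (0.431414) = 100: 39.62 : 100.00 : 74.73 : 17.45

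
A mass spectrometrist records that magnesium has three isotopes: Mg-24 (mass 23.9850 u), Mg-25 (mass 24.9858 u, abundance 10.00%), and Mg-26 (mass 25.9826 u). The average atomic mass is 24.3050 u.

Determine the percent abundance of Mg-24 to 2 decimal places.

78.99%

The remaining 90.00% is split between Mg-24 (fraction x) and Mg-26 (fraction 0.9000 − x).
Substituting: 23.9850x + 25.9826(0.9000 − x) = 21.80642
(23.9850 − 25.9826)x = -1.57792  ⇒  x = 0.78991, y = 0.11009
Mg-24: 78.99%, Mg-26: 11.01%.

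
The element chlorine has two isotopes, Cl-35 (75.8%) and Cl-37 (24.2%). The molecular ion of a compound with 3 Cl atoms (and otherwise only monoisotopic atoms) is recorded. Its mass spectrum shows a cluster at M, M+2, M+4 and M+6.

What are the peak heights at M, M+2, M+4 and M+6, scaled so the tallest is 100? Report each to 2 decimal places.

100.00 : 95.78 : 30.58 : 3.25

The 3 Cl atoms are independent, so intensities follow the terms of (0.758 + 0.242)^3.
P(M) = 0.758^3 = 0.435520
P(M+2) = 3 × 0.758^2 × 0.242^1 = 0.417133
P(M+4) = 3 × 0.758^1 × 0.242^2 = 0.133175
P(M+6) = 0.242^3 = 0.014172
The M peak is largest (0.435520); scaling to 100 gives 100.00 : 95.78 : 30.58 : 3.25.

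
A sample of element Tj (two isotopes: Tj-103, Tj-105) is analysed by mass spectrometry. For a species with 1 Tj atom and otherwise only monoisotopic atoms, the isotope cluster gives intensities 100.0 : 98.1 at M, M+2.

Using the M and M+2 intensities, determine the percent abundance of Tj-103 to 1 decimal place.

Write p for the Tj-103 fraction. I(M+2)/I(M) = [C(1,1)·p^0·(1−p)] / p^1 = 1·(1−p)/p = 98.1/100.0 = 0.9810
(1−p)/p = 0.9810/1 = 0.9810  ⇒  p = 1/(1 + 0.9810) = 0.5048
Tj-103: 50.5%, Tj-105: 49.5%.

50.5%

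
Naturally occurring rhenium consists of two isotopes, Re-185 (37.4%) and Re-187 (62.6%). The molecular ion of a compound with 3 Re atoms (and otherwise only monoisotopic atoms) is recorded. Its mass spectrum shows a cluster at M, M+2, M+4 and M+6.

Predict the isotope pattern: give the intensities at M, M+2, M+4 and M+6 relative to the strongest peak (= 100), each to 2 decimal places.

The 3 Re atoms are independent, so intensities follow the terms of (0.374 + 0.626)^3.
P(M) = 0.374^3 = 0.052314
P(M+2) = 3 × 0.374^2 × 0.626^1 = 0.262687
P(M+4) = 3 × 0.374^1 × 0.626^2 = 0.439685
P(M+6) = 0.626^3 = 0.245314
The M+4 peak is largest (0.439685); scaling to 100 gives 11.90 : 59.74 : 100.00 : 55.79.

11.90 : 59.74 : 100.00 : 55.79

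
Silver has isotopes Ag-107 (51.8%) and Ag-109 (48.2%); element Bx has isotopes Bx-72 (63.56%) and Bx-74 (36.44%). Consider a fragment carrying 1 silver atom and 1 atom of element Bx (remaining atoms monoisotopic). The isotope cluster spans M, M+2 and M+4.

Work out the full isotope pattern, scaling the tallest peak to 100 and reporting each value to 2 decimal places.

Silver pattern (n=1): 0.5180 : 0.4820
Element Bx pattern (n=1): 0.6356 : 0.3644
Convolve the two distributions (both contribute in 2-u steps):
  M: 0.5180×0.6356 = 0.329241
  M+2: 0.5180×0.3644 + 0.4820×0.6356 = 0.495118
  M+4: 0.4820×0.3644 = 0.175641
Scale to base peak (0.495118) = 100: 66.50 : 100.00 : 35.47

66.50 : 100.00 : 35.47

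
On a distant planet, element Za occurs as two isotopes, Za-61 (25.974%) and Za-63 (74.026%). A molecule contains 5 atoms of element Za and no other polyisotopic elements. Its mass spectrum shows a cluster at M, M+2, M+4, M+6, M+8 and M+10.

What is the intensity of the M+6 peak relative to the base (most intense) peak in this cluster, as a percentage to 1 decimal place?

Binomial terms of (0.25974 + 0.74026)^5: M 0.0012, M+2 0.0168, M+4 0.0960, M+6 0.2737, M+8 0.3900, M+10 0.2223 → M+8 is the base peak.
P(M+8) = C(5,4) × 0.25974^1 × 0.74026^4 = 5 × 0.25974 × 0.30028742 = 0.389983 (base)
P(M+6) = C(5,3) × 0.25974^2 × 0.74026^3 = 10 × 0.06746487 × 0.40565128 = 0.273672
Relative intensity = 0.273672 / 0.389983 × 100 = 70.2

70.2%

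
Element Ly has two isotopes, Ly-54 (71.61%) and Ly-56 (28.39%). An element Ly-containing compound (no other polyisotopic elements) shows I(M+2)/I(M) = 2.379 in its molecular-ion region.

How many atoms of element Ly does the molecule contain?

6

For n independent Ly atoms, I(M+2)/I(M) = n · (abundance Ly-56) / (abundance Ly-54) = n · 0.2839/0.7161.
n = 2.379 × 0.7161/0.2839 = 6.00 ≈ 6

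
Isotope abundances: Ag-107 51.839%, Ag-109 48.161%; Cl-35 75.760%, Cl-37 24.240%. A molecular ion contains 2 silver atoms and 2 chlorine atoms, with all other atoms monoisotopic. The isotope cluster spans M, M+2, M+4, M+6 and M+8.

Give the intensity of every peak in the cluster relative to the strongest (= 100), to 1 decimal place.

40.0 : 100.0 : 86.2 : 29.7 : 3.5

Silver pattern (n=2): 0.26872819 : 0.49932362 : 0.23194819
Chlorine pattern (n=2): 0.57395776 : 0.36728448 : 0.05875776
Convolve the two distributions (both contribute in 2-u steps):
  M: 0.26872819×0.57395776 = 0.154239
  M+2: 0.26872819×0.36728448 + 0.49932362×0.57395776 = 0.385290
  M+4: 0.26872819×0.05875776 + 0.49932362×0.36728448 + 0.23194819×0.57395776 = 0.332312
  M+6: 0.49932362×0.05875776 + 0.23194819×0.36728448 = 0.114530
  M+8: 0.23194819×0.05875776 = 0.013629
Scale to base peak (0.385290) = 100: 40.0 : 100.0 : 86.2 : 29.7 : 3.5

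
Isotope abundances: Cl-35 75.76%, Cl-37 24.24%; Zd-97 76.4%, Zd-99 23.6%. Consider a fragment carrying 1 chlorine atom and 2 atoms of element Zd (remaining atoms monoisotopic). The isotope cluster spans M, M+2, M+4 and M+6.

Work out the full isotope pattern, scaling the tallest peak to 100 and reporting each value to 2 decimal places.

100.00 : 93.78 : 29.31 : 3.05

Chlorine pattern (n=1): 0.7576 : 0.2424
Element Zd pattern (n=2): 0.583696 : 0.360608 : 0.055696
Convolve the two distributions (both contribute in 2-u steps):
  M: 0.7576×0.583696 = 0.442208
  M+2: 0.7576×0.360608 + 0.2424×0.583696 = 0.414685
  M+4: 0.7576×0.055696 + 0.2424×0.360608 = 0.129607
  M+6: 0.2424×0.055696 = 0.013501
Scale to base peak (0.442208) = 100: 100.00 : 93.78 : 29.31 : 3.05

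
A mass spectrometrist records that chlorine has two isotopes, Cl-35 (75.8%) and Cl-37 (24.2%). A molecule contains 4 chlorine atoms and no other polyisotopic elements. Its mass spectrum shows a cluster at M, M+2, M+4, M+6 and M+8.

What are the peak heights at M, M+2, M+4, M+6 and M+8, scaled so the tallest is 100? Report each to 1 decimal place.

78.3 : 100.0 : 47.9 : 10.2 : 0.8

The 4 Cl atoms are independent, so intensities follow the terms of (0.758 + 0.242)^4.
P(M) = 0.758^4 = 0.330124
P(M+2) = 4 × 0.758^3 × 0.242^1 = 0.421583
P(M+4) = 6 × 0.758^2 × 0.242^2 = 0.201893
P(M+6) = 4 × 0.758^1 × 0.242^3 = 0.042971
P(M+8) = 0.242^4 = 0.003430
The M+2 peak is largest (0.421583); scaling to 100 gives 78.3 : 100.0 : 47.9 : 10.2 : 0.8.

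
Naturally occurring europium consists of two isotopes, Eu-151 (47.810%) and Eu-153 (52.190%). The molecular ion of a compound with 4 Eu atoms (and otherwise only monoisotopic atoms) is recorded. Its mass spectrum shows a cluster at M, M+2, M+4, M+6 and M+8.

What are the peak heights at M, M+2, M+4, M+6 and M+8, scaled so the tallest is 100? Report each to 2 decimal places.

13.99 : 61.07 : 100.00 : 72.77 : 19.86

Expanding (0.47810 + 0.52190)^4:
P(M) = 0.47810^4 = 0.052249
P(M+2) = 4 × 0.47810^3 × 0.52190^1 = 0.228141
P(M+4) = 6 × 0.47810^2 × 0.52190^2 = 0.373563
P(M+6) = 4 × 0.47810^1 × 0.52190^3 = 0.271857
P(M+8) = 0.52190^4 = 0.074191
The M+4 peak is largest (0.373563); scaling to 100 gives 13.99 : 61.07 : 100.00 : 72.77 : 19.86.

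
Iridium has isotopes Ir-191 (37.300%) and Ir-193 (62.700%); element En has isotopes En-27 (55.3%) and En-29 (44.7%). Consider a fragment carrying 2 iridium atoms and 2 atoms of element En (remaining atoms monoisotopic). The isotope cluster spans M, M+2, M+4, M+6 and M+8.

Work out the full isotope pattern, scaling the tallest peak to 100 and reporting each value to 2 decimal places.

11.22 : 55.85 : 100.00 : 75.89 : 20.71

Iridium pattern (n=2): 0.139129 : 0.467742 : 0.393129
Element En pattern (n=2): 0.305809 : 0.494382 : 0.199809
Convolve the two distributions (both contribute in 2-u steps):
  M: 0.139129×0.305809 = 0.042547
  M+2: 0.139129×0.494382 + 0.467742×0.305809 = 0.211823
  M+4: 0.139129×0.199809 + 0.467742×0.494382 + 0.393129×0.305809 = 0.379265
  M+6: 0.467742×0.199809 + 0.393129×0.494382 = 0.287815
  M+8: 0.393129×0.199809 = 0.078551
Scale to base peak (0.379265) = 100: 11.22 : 55.85 : 100.00 : 75.89 : 20.71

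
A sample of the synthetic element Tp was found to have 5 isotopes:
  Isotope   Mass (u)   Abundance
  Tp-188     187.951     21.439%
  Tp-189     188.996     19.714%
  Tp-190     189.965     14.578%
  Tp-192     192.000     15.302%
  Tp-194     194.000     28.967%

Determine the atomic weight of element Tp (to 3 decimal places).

Ar = Σ fᵢ·mᵢ = 0.21439 × 187.951 + 0.19714 × 188.996 + 0.14578 × 189.965 + 0.15302 × 192.000 + 0.28967 × 194.000
= 40.2948 + 37.2587 + 27.6931 + 29.3798 + 56.1960 = 190.8224 u

190.822 u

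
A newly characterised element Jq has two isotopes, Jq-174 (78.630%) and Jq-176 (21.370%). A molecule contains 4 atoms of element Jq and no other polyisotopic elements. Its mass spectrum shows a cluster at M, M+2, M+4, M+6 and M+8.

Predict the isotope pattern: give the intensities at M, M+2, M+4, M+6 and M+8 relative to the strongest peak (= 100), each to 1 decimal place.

The 4 Jq atoms are independent, so intensities follow the terms of (0.78630 + 0.21370)^4.
P(M) = 0.78630^4 = 0.382255
P(M+2) = 4 × 0.78630^3 × 0.21370^1 = 0.415556
P(M+4) = 6 × 0.78630^2 × 0.21370^2 = 0.169409
P(M+6) = 4 × 0.78630^1 × 0.21370^3 = 0.030695
P(M+8) = 0.21370^4 = 0.002086
The M+2 peak is largest (0.415556); scaling to 100 gives 92.0 : 100.0 : 40.8 : 7.4 : 0.5.

92.0 : 100.0 : 40.8 : 7.4 : 0.5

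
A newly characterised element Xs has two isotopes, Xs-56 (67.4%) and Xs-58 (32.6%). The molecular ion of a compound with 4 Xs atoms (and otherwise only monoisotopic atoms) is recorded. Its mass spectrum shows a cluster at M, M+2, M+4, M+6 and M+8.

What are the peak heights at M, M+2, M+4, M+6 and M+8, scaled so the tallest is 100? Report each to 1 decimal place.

The 4 Xs atoms are independent, so intensities follow the terms of (0.674 + 0.326)^4.
P(M) = 0.674^4 = 0.206367
P(M+2) = 4 × 0.674^3 × 0.326^1 = 0.399261
P(M+4) = 6 × 0.674^2 × 0.326^2 = 0.289672
P(M+6) = 4 × 0.674^1 × 0.326^3 = 0.093406
P(M+8) = 0.326^4 = 0.011295
The M+2 peak is largest (0.399261); scaling to 100 gives 51.7 : 100.0 : 72.6 : 23.4 : 2.8.

51.7 : 100.0 : 72.6 : 23.4 : 2.8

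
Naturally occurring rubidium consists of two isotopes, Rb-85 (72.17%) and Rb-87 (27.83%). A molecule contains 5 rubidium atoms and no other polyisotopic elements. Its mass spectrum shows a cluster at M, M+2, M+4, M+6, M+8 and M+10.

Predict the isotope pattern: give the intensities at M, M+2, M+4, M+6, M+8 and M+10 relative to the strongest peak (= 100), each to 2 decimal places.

51.86 : 100.00 : 77.12 : 29.74 : 5.73 : 0.44

The 5 Rb atoms are independent, so intensities follow the terms of (0.7217 + 0.2783)^5.
P(M) = 0.7217^5 = 0.195787
P(M+2) = 5 × 0.7217^4 × 0.2783^1 = 0.377494
P(M+4) = 10 × 0.7217^3 × 0.2783^2 = 0.291136
P(M+6) = 10 × 0.7217^2 × 0.2783^3 = 0.112267
P(M+8) = 5 × 0.7217^1 × 0.2783^4 = 0.021646
P(M+10) = 0.2783^5 = 0.001669
The M+2 peak is largest (0.377494); scaling to 100 gives 51.86 : 100.00 : 77.12 : 29.74 : 5.73 : 0.44.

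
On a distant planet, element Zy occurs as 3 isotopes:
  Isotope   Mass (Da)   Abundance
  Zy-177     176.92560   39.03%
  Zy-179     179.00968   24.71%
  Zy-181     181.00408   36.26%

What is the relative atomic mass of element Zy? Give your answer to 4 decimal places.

Weight each isotope mass by its fractional abundance: 0.3903 × 176.92560 + 0.2471 × 179.00968 + 0.3626 × 181.00408
= 69.054062 + 44.233292 + 65.632079 = 178.919433 Da

178.9194 Da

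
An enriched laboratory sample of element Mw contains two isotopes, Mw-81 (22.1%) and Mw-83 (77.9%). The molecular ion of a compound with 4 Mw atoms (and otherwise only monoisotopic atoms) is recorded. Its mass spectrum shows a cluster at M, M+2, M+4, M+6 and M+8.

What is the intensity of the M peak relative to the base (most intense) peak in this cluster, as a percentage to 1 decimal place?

Binomial terms of (0.221 + 0.779)^4: M 0.0024, M+2 0.0336, M+4 0.1778, M+6 0.4179, M+8 0.3683 → M+6 is the base peak.
P(M+6) = C(4,3) × 0.221^1 × 0.779^3 = 4 × 0.2210 × 0.47272914 = 0.417893 (base)
P(M) = C(4,0) × 0.221^4 × 0.779^0 = 1 × 0.00238544 × 1.0000 = 0.002385
Relative intensity = 0.002385 / 0.417893 × 100 = 0.6

0.6%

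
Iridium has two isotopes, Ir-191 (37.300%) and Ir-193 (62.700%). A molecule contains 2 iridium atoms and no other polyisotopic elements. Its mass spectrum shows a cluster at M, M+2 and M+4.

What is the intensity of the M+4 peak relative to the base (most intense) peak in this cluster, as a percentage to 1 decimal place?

84.0%

Term probabilities: M 0.1391, M+2 0.4677, M+4 0.3931. Base peak = M+2.
P(M+2) = C(2,1) × 0.37300^1 × 0.62700^1 = 2 × 0.3730 × 0.6270 = 0.467742 (base)
P(M+4) = C(2,2) × 0.37300^0 × 0.62700^2 = 1 × 1.0000 × 0.393129 = 0.393129
Relative intensity = 0.393129 / 0.467742 × 100 = 84.0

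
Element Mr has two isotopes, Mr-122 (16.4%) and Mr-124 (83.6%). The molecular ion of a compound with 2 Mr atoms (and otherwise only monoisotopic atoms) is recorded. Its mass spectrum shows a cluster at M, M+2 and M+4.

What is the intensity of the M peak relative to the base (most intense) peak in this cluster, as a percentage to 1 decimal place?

3.8%

(0.164 + 0.836)^2 gives M 0.0269, M+2 0.2742, M+4 0.6989; the largest is M+4.
P(M+4) = C(2,2) × 0.164^0 × 0.836^2 = 1 × 1.0000 × 0.698896 = 0.698896 (base)
P(M) = C(2,0) × 0.164^2 × 0.836^0 = 1 × 0.026896 × 1.0000 = 0.026896
Relative intensity = 0.026896 / 0.698896 × 100 = 3.8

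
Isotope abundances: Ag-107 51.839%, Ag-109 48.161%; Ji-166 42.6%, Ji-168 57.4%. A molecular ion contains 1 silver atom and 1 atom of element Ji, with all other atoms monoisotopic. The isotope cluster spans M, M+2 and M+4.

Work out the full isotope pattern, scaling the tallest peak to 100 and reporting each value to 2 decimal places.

43.93 : 100.00 : 54.99

Silver pattern (n=1): 0.51839 : 0.48161
Element Ji pattern (n=1): 0.4260 : 0.5740
Convolve the two distributions (both contribute in 2-u steps):
  M: 0.51839×0.4260 = 0.220834
  M+2: 0.51839×0.5740 + 0.48161×0.4260 = 0.502722
  M+4: 0.48161×0.5740 = 0.276444
Scale to base peak (0.502722) = 100: 43.93 : 100.00 : 54.99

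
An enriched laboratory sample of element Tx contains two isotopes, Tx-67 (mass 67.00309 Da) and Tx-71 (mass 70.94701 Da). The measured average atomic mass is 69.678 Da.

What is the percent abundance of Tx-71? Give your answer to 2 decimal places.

Writing the weighted mean with unknown fraction x of Tx-67:
67.00309·x + 70.94701·(1 − x) = 69.678
(67.00309 − 70.94701)·x = 69.678 − 70.94701
x = -1.26901 / -3.94392 = 0.32176 → 32.18% Tx-67, 67.82% Tx-71.

67.82%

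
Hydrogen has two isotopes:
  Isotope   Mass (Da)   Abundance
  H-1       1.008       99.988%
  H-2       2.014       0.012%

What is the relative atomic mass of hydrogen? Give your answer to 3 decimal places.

1.008 Da

Average mass = Σ (abundance × isotope mass) = 0.99988 × 1.008 + 0.00012 × 2.014
= 1.0079 + 0.0002 = 1.0081 Da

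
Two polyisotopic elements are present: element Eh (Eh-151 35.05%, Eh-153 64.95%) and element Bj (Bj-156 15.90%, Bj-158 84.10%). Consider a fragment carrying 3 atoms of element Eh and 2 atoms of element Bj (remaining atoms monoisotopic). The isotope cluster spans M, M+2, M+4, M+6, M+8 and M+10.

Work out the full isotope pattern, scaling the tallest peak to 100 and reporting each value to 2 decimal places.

Element Eh pattern (n=3): 0.04305901 : 0.23937371 : 0.44357554 : 0.27399174
Element Bj pattern (n=2): 0.025281 : 0.267438 : 0.707281
Convolve the two distributions (both contribute in 2-u steps):
  M: 0.04305901×0.025281 = 0.001089
  M+2: 0.04305901×0.267438 + 0.23937371×0.025281 = 0.017567
  M+4: 0.04305901×0.707281 + 0.23937371×0.267438 + 0.44357554×0.025281 = 0.105686
  M+6: 0.23937371×0.707281 + 0.44357554×0.267438 + 0.27399174×0.025281 = 0.294860
  M+8: 0.44357554×0.707281 + 0.27399174×0.267438 = 0.387008
  M+10: 0.27399174×0.707281 = 0.193789
Scale to base peak (0.387008) = 100: 0.28 : 4.54 : 27.31 : 76.19 : 100.00 : 50.07

0.28 : 4.54 : 27.31 : 76.19 : 100.00 : 50.07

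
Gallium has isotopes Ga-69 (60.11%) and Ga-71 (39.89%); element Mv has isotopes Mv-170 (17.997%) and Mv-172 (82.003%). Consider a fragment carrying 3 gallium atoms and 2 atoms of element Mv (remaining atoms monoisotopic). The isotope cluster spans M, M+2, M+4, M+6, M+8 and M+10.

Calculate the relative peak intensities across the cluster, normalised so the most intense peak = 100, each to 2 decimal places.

1.86 : 20.69 : 74.96 : 100.00 : 56.07 : 11.31

Gallium pattern (n=3): 0.21719018 : 0.43239309 : 0.28694328 : 0.06347345
Element Mv pattern (n=2): 0.0323892 : 0.2951616 : 0.6724492
Convolve the two distributions (both contribute in 2-u steps):
  M: 0.21719018×0.0323892 = 0.007035
  M+2: 0.21719018×0.2951616 + 0.43239309×0.0323892 = 0.078111
  M+4: 0.21719018×0.6724492 + 0.43239309×0.2951616 + 0.28694328×0.0323892 = 0.282969
  M+6: 0.43239309×0.6724492 + 0.28694328×0.2951616 + 0.06347345×0.0323892 = 0.377513
  M+8: 0.28694328×0.6724492 + 0.06347345×0.2951616 = 0.211690
  M+10: 0.06347345×0.6724492 = 0.042683
Scale to base peak (0.377513) = 100: 1.86 : 20.69 : 74.96 : 100.00 : 56.07 : 11.31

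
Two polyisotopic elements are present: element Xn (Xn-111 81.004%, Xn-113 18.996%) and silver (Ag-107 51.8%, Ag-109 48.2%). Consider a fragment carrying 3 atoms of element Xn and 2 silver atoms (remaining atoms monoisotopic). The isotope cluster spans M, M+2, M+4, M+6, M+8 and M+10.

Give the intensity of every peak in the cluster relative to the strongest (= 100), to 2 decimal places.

Element Xn pattern (n=3): 0.53151974 : 0.3739352 : 0.0876904 : 0.00685467
Silver pattern (n=2): 0.268324 : 0.499352 : 0.232324
Convolve the two distributions (both contribute in 2-u steps):
  M: 0.53151974×0.268324 = 0.142620
  M+2: 0.53151974×0.499352 + 0.3739352×0.268324 = 0.365751
  M+4: 0.53151974×0.232324 + 0.3739352×0.499352 + 0.0876904×0.268324 = 0.333740
  M+6: 0.3739352×0.232324 + 0.0876904×0.499352 + 0.00685467×0.268324 = 0.132502
  M+8: 0.0876904×0.232324 + 0.00685467×0.499352 = 0.023795
  M+10: 0.00685467×0.232324 = 0.001593
Scale to base peak (0.365751) = 100: 38.99 : 100.00 : 91.25 : 36.23 : 6.51 : 0.44

38.99 : 100.00 : 91.25 : 36.23 : 6.51 : 0.44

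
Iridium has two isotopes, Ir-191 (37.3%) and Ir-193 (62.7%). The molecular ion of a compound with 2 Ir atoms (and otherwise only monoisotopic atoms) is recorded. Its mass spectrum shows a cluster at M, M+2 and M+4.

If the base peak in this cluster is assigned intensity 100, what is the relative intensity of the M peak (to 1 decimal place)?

Term probabilities: M 0.1391, M+2 0.4677, M+4 0.3931. Base peak = M+2.
P(M+2) = C(2,1) × 0.373^1 × 0.627^1 = 2 × 0.3730 × 0.6270 = 0.467742 (base)
P(M) = C(2,0) × 0.373^2 × 0.627^0 = 1 × 0.139129 × 1.0000 = 0.139129
Relative intensity = 0.139129 / 0.467742 × 100 = 29.7

29.7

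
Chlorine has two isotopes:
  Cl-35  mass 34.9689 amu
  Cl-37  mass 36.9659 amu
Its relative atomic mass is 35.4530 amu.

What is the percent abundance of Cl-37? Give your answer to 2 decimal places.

Let x be the fractional abundance of Cl-35; then Cl-37 has abundance 1 − x.
34.9689·x + 36.9659·(1 − x) = 35.4530
(34.9689 − 36.9659)·x = 35.4530 − 36.9659
x = -1.5129 / -1.9970 = 0.75759 → 75.76% Cl-35, 24.24% Cl-37.

24.24%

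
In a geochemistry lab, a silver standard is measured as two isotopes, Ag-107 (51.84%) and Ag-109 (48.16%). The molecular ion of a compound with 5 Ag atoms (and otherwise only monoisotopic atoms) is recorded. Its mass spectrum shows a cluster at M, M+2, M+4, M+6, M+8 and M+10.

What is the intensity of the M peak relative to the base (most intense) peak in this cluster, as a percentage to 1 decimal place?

Binomial terms of (0.5184 + 0.4816)^5: M 0.0374, M+2 0.1739, M+4 0.3231, M+6 0.3002, M+8 0.1394, M+10 0.0259 → M+4 is the base peak.
P(M+4) = C(5,2) × 0.5184^3 × 0.4816^2 = 10 × 0.13931407 × 0.23193856 = 0.323123 (base)
P(M) = C(5,0) × 0.5184^5 × 0.4816^0 = 1 × 0.03743906 × 1.0000 = 0.037439
Relative intensity = 0.037439 / 0.323123 × 100 = 11.6

11.6%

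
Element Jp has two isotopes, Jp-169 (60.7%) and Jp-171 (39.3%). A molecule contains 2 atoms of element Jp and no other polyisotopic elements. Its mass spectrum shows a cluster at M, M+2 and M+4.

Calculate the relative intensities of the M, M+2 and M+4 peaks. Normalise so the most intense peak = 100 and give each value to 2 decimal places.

The 2 Jp atoms are independent, so intensities follow the terms of (0.607 + 0.393)^2.
P(M) = 0.607^2 = 0.368449
P(M+2) = 2 × 0.607^1 × 0.393^1 = 0.477102
P(M+4) = 0.393^2 = 0.154449
The M+2 peak is largest (0.477102); scaling to 100 gives 77.23 : 100.00 : 32.37.

77.23 : 100.00 : 32.37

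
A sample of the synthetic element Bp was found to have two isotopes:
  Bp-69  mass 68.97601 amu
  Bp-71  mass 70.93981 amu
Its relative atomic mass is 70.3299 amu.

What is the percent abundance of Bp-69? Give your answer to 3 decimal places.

Let x be the fractional abundance of Bp-69; then Bp-71 has abundance 1 − x.
68.97601·x + 70.93981·(1 − x) = 70.3299
(68.97601 − 70.93981)·x = 70.3299 − 70.93981
x = -0.60991 / -1.96380 = 0.31058 → 31.058% Bp-69, 68.942% Bp-71.

31.058%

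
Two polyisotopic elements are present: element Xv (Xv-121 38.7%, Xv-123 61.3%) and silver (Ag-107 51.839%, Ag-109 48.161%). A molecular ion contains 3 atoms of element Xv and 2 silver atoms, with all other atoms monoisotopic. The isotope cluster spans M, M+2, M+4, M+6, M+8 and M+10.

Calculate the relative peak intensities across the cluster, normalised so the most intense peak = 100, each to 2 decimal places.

Element Xv pattern (n=3): 0.0579606 : 0.27542519 : 0.43626781 : 0.2303464
Silver pattern (n=2): 0.26872819 : 0.49932362 : 0.23194819
Convolve the two distributions (both contribute in 2-u steps):
  M: 0.0579606×0.26872819 = 0.015576
  M+2: 0.0579606×0.49932362 + 0.27542519×0.26872819 = 0.102956
  M+4: 0.0579606×0.23194819 + 0.27542519×0.49932362 + 0.43626781×0.26872819 = 0.268208
  M+6: 0.27542519×0.23194819 + 0.43626781×0.49932362 + 0.2303464×0.26872819 = 0.343624
  M+8: 0.43626781×0.23194819 + 0.2303464×0.49932362 = 0.216209
  M+10: 0.2303464×0.23194819 = 0.053428
Scale to base peak (0.343624) = 100: 4.53 : 29.96 : 78.05 : 100.00 : 62.92 : 15.55

4.53 : 29.96 : 78.05 : 100.00 : 62.92 : 15.55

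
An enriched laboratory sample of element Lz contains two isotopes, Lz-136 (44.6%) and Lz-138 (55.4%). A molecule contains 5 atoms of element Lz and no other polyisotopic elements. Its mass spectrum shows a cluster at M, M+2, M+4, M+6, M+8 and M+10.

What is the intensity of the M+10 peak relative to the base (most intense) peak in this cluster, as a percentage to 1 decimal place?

15.4%

Binomial terms of (0.446 + 0.554)^5: M 0.0176, M+2 0.1096, M+4 0.2723, M+6 0.3382, M+8 0.2101, M+10 0.0522 → M+6 is the base peak.
P(M+6) = C(5,3) × 0.446^2 × 0.554^3 = 10 × 0.198916 × 0.17003146 = 0.338220 (base)
P(M+10) = C(5,5) × 0.446^0 × 0.554^5 = 1 × 1.0000 × 0.05218538 = 0.052185
Relative intensity = 0.052185 / 0.338220 × 100 = 15.4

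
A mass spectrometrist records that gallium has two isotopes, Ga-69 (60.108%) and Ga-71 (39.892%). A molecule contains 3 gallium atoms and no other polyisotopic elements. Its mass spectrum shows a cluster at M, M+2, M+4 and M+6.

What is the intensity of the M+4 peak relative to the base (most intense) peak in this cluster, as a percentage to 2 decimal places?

66.37%

Term probabilities: M 0.2172, M+2 0.4324, M+4 0.2870, M+6 0.0635. Base peak = M+2.
P(M+2) = C(3,1) × 0.60108^2 × 0.39892^1 = 3 × 0.36129717 × 0.39892 = 0.432386 (base)
P(M+4) = C(3,2) × 0.60108^1 × 0.39892^2 = 3 × 0.60108 × 0.15913717 = 0.286963
Relative intensity = 0.286963 / 0.432386 × 100 = 66.37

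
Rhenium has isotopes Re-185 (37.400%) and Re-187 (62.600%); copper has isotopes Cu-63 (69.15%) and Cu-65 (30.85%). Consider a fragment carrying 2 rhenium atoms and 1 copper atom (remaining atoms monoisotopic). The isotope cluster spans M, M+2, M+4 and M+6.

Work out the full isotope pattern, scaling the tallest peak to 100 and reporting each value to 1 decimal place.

23.3 : 88.3 : 100.0 : 29.1

Rhenium pattern (n=2): 0.139876 : 0.468248 : 0.391876
Copper pattern (n=1): 0.6915 : 0.3085
Convolve the two distributions (both contribute in 2-u steps):
  M: 0.139876×0.6915 = 0.096724
  M+2: 0.139876×0.3085 + 0.468248×0.6915 = 0.366945
  M+4: 0.468248×0.3085 + 0.391876×0.6915 = 0.415437
  M+6: 0.391876×0.3085 = 0.120894
Scale to base peak (0.415437) = 100: 23.3 : 88.3 : 100.0 : 29.1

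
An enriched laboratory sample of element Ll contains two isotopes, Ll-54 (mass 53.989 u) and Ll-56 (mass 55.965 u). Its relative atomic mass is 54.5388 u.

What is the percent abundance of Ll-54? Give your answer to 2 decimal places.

72.18%

With x = fraction of Ll-54 (so Ll-56 is 1 − x):
53.989·x + 55.965·(1 − x) = 54.5388
(53.989 − 55.965)·x = 54.5388 − 55.965
x = -1.4262 / -1.976 = 0.72176 → 72.18% Ll-54, 27.82% Ll-56.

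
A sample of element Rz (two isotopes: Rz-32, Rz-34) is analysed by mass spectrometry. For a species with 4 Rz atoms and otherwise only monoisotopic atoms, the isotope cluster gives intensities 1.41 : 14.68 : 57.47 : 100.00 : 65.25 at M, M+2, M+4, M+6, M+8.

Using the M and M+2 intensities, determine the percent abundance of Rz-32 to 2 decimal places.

27.76%

If p is the fraction of Rz that is Rz-32, then I(M+2)/I(M) = [C(4,1)·p^3·(1−p)] / p^4 = 4·(1−p)/p = 14.68/1.41 = 10.4113
(1−p)/p = 10.4113/4 = 2.6028  ⇒  p = 1/(1 + 2.6028) = 0.2776
Rz-32: 27.76%, Rz-34: 72.24%.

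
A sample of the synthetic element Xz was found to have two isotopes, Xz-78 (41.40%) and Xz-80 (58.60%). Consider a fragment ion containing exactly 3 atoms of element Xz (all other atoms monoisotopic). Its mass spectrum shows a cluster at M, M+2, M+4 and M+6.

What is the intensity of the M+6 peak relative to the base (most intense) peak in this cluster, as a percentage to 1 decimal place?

47.2%

Binomial terms of (0.4140 + 0.5860)^3: M 0.0710, M+2 0.3013, M+4 0.4265, M+6 0.2012 → M+4 is the base peak.
P(M+4) = C(3,2) × 0.4140^1 × 0.5860^2 = 3 × 0.4140 × 0.343396 = 0.426498 (base)
P(M+6) = C(3,3) × 0.4140^0 × 0.5860^3 = 1 × 1.0000 × 0.20123006 = 0.201230
Relative intensity = 0.201230 / 0.426498 × 100 = 47.2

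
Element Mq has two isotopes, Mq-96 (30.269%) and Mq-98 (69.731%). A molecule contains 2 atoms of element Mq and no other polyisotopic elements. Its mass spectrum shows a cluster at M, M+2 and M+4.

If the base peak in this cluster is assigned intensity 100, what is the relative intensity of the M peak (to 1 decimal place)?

18.8

Binomial terms of (0.30269 + 0.69731)^2: M 0.0916, M+2 0.4221, M+4 0.4862 → M+4 is the base peak.
P(M+4) = C(2,2) × 0.30269^0 × 0.69731^2 = 1 × 1.0000 × 0.48624124 = 0.486241 (base)
P(M) = C(2,0) × 0.30269^2 × 0.69731^0 = 1 × 0.09162124 × 1.0000 = 0.091621
Relative intensity = 0.091621 / 0.486241 × 100 = 18.8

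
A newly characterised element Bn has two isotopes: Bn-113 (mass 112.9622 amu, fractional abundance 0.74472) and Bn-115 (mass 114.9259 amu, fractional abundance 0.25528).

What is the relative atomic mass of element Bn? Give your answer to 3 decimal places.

113.463 amu

Ar = Σ fᵢ·mᵢ = 0.74472 × 112.9622 + 0.25528 × 114.9259
= 84.12521 + 29.33828 = 113.46349 amu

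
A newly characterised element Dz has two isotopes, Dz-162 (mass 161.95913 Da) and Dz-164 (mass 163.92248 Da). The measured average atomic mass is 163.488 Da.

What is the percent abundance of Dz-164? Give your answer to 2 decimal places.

77.87%

Let x be the fractional abundance of Dz-162; then Dz-164 has abundance 1 − x.
161.95913·x + 163.92248·(1 − x) = 163.488
(161.95913 − 163.92248)·x = 163.488 − 163.92248
x = -0.43448 / -1.96335 = 0.22130 → 22.13% Dz-162, 77.87% Dz-164.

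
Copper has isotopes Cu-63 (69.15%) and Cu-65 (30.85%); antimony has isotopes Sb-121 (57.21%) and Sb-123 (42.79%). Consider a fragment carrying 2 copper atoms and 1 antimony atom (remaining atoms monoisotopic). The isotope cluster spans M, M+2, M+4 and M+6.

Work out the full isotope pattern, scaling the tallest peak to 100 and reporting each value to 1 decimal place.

61.0 : 100.0 : 52.8 : 9.1

Copper pattern (n=2): 0.47817225 : 0.4266555 : 0.09517225
Antimony pattern (n=1): 0.5721 : 0.4279
Convolve the two distributions (both contribute in 2-u steps):
  M: 0.47817225×0.5721 = 0.273562
  M+2: 0.47817225×0.4279 + 0.4266555×0.5721 = 0.448700
  M+4: 0.4266555×0.4279 + 0.09517225×0.5721 = 0.237014
  M+6: 0.09517225×0.4279 = 0.040724
Scale to base peak (0.448700) = 100: 61.0 : 100.0 : 52.8 : 9.1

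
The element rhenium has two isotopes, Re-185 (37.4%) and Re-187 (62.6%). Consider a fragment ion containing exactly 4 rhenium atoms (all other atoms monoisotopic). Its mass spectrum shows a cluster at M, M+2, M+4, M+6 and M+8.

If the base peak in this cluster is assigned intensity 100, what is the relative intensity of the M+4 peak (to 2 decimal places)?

89.62

Term probabilities: M 0.0196, M+2 0.1310, M+4 0.3289, M+6 0.3670, M+8 0.1536. Base peak = M+6.
P(M+6) = C(4,3) × 0.374^1 × 0.626^3 = 4 × 0.3740 × 0.24531438 = 0.366990 (base)
P(M+4) = C(4,2) × 0.374^2 × 0.626^2 = 6 × 0.139876 × 0.391876 = 0.328884
Relative intensity = 0.328884 / 0.366990 × 100 = 89.62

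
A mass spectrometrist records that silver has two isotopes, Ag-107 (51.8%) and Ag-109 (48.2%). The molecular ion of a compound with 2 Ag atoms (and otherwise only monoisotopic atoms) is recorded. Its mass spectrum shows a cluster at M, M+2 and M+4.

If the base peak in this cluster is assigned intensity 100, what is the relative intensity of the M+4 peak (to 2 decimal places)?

Binomial terms of (0.518 + 0.482)^2: M 0.2683, M+2 0.4994, M+4 0.2323 → M+2 is the base peak.
P(M+2) = C(2,1) × 0.518^1 × 0.482^1 = 2 × 0.5180 × 0.4820 = 0.499352 (base)
P(M+4) = C(2,2) × 0.518^0 × 0.482^2 = 1 × 1.0000 × 0.232324 = 0.232324
Relative intensity = 0.232324 / 0.499352 × 100 = 46.53

46.53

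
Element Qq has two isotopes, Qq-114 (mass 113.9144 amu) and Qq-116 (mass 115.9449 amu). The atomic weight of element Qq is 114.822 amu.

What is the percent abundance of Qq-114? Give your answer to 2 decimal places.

Writing the weighted mean with unknown fraction x of Qq-114:
113.9144·x + 115.9449·(1 − x) = 114.822
(113.9144 − 115.9449)·x = 114.822 − 115.9449
x = -1.1229 / -2.0305 = 0.55302 → 55.30% Qq-114, 44.70% Qq-116.

55.30%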